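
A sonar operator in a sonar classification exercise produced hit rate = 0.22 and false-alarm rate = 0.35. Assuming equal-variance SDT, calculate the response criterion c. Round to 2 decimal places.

Φ⁻¹(H) = -0.772
Φ⁻¹(FA) = -0.385
c = −½·[z(H) + z(FA)] = −0.5 × (-0.772 + (-0.385)) = 0.5785
c > 0: the sonar operator has a conservative response bias.

c = 0.58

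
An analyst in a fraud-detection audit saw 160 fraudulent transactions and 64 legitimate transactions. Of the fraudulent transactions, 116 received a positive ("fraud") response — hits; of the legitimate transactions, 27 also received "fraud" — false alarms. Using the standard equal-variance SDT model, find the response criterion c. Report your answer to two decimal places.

c = -0.20

H = 116/160 = 0.7250
FA = 27/64 = 0.4219
Φ⁻¹(0.7250) = 0.598, Φ⁻¹(0.4219) = -0.197
c = −½·[z(H) + z(FA)] = −0.5 × (0.598 + (-0.197)) = -0.2005
c < 0: the analyst has a liberal response bias.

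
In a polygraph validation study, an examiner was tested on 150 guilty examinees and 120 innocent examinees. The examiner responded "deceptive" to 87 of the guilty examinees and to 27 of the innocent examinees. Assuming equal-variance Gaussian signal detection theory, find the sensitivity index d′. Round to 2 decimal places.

d′ = 0.96

H = 87/150 = 0.5800
FA = 27/120 = 0.2250
z(H) = z(0.5800) = 0.2019
z(FA) = z(0.2250) = -0.7554
d' = z(H) − z(FA) = 0.2019 − (-0.7554) = 0.9573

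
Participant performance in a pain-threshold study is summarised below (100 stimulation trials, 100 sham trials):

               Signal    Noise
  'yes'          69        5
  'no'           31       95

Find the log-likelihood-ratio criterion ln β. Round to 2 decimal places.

H = 69/100 = 0.6900
FA = 5/100 = 0.0500
Φ⁻¹(H) = 0.496
Φ⁻¹(FA) = -1.645
ln β = −½·[z(H)² − z(FA)²] = −0.5 × (0.246 − 2.706) = 1.230

ln β = 1.23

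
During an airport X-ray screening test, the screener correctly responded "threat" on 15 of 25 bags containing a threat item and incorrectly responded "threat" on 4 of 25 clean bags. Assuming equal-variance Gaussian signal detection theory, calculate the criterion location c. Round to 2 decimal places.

H = 15/25 = 0.6000
FA = 4/25 = 0.1600
z(0.6000) = 0.2533, z(0.1600) = -0.9945
c = −½·[z(H) + z(FA)] = −0.5 × (0.2533 + (-0.9945)) = 0.3706

c = 0.37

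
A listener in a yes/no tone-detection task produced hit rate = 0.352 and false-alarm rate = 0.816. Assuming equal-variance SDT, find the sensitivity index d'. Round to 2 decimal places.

z(H) = z(0.352) = -0.380
z(FA) = z(0.816) = 0.900
d' = z(H) − z(FA) = -0.380 − 0.900 = -1.280

d' = -1.28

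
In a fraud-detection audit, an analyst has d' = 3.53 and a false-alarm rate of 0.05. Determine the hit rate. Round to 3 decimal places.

hit rate = 0.970

z(false-alarm rate) = z(0.05) = -1.6449
z(H) = z(FA) + d' = -1.6449 + 3.53 = 1.8851
hit rate = Φ(1.8851) = 0.9703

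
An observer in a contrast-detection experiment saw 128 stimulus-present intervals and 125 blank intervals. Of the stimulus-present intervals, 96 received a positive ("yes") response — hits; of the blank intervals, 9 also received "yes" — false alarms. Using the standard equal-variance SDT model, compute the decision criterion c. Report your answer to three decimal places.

H = 96/128 = 0.7500
FA = 9/125 = 0.0720
z(H) = 0.6745
z(FA) = -1.4611
c = −½·[z(H) + z(FA)] = −0.5 × (0.6745 + (-1.4611)) = 0.3933

c = 0.393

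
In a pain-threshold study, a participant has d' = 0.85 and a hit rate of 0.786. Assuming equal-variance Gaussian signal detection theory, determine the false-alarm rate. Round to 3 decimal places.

false-alarm rate = 0.477

z(hit rate) = z(0.786) = 0.7926
z(FA) = z(H) − d' = 0.7926 − 0.85 = -0.0574
false-alarm rate = Φ(-0.0574) = 0.4771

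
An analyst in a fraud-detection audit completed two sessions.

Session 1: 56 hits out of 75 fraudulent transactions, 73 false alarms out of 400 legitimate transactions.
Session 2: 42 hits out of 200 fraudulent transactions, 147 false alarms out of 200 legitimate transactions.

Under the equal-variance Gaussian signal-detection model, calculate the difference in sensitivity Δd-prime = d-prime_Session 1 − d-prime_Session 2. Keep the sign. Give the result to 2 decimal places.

Session 1: z(0.7467) = 0.664, z(0.1825) = -0.906, d' = 1.570
Session 2: z(0.2100) = -0.806, z(0.7350) = 0.628, d' = -1.434
Δd' = d'_Session 1 − d'_Session 2 = 1.570 − (-1.434) = 3.004
Session 1 has the higher sensitivity.

Δd-prime = 3.00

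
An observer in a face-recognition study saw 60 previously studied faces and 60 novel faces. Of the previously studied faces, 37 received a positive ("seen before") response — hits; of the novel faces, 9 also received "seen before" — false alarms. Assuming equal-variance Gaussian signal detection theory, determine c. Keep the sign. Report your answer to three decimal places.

H = 37/60 = 0.6167
FA = 9/60 = 0.1500
z(H) = z(0.6167) = 0.2968
z(FA) = z(0.1500) = -1.0364
c = −½·[z(H) + z(FA)] = −0.5 × (0.2968 + (-1.0364)) = 0.3698

c = 0.370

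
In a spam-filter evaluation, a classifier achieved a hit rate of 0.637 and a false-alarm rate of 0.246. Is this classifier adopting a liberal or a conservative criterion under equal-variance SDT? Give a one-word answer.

conservative

z(H) = 0.350, z(FA) = -0.687
c = −½·(z(H) + z(FA)) = 0.1685
c > 0 → conservative criterion (biased toward responding “no”).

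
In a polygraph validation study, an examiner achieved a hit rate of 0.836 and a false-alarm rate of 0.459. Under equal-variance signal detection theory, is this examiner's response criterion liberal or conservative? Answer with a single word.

z(H) = 0.978, z(FA) = -0.103
c = −½·(z(H) + z(FA)) = -0.4375
c < 0 → liberal criterion (biased toward responding “yes”).

liberal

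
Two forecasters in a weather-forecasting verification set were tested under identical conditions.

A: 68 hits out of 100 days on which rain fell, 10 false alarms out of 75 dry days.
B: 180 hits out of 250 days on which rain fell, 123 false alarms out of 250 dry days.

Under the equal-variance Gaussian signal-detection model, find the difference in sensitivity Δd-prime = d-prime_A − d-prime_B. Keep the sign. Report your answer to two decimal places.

Δd-prime = 0.98

A: z(0.6800) = 0.468, z(0.1333) = -1.111, d' = 1.579
B: z(0.7200) = 0.583, z(0.4920) = -0.020, d' = 0.603
Δd' = d'_A − d'_B = 1.579 − 0.603 = 0.976
A has the higher sensitivity.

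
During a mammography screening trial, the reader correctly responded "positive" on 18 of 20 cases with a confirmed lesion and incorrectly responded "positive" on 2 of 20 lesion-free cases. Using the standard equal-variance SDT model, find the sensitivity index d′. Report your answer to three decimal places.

d′ = 2.563

H = 18/20 = 0.9000
FA = 2/20 = 0.1000
z(H) = z(0.9000) = 1.2816
z(FA) = z(0.1000) = -1.2816
d' = z(H) − z(FA) = 1.2816 − (-1.2816) = 2.5632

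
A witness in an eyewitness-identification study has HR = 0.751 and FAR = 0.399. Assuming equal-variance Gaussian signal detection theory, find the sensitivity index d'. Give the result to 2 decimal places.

z(H) = z(0.751) = 0.6776
z(FA) = z(0.399) = -0.2559
d' = z(H) − z(FA) = 0.6776 − (-0.2559) = 0.9335

d' = 0.93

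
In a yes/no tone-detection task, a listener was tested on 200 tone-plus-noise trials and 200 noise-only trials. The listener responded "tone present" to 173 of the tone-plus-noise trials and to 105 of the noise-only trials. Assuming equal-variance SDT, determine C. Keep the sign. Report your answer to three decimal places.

H = 173/200 = 0.8650
FA = 105/200 = 0.5250
z(0.8650) = 1.1031, z(0.5250) = 0.0627
c = −½·[z(H) + z(FA)] = −0.5 × (1.1031 + 0.0627) = -0.5829
c < 0: the listener has a liberal response bias.

C = -0.583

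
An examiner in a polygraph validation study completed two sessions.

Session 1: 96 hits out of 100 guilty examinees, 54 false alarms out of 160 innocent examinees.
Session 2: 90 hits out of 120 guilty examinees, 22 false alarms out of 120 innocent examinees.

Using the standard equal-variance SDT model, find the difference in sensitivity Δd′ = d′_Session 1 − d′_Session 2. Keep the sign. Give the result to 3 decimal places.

Session 1: z(0.9600) = 1.7507, z(0.3375) = -0.4193, d' = 2.1700
Session 2: z(0.7500) = 0.6745, z(0.1833) = -0.9029, d' = 1.5774
Δd' = d'_Session 1 − d'_Session 2 = 2.1700 − 1.5774 = 0.5926
Session 1 has the higher sensitivity.

Δd′ = 0.593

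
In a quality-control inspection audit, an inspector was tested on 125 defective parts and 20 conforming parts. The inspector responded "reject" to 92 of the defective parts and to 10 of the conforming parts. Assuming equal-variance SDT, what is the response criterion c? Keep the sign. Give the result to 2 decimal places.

c = -0.32

H = 92/125 = 0.7360
FA = 10/20 = 0.5000
Φ⁻¹(0.7360) = 0.631, Φ⁻¹(0.5000) = 0.000
c = −½·[z(H) + z(FA)] = −0.5 × (0.631 + 0.000) = -0.3155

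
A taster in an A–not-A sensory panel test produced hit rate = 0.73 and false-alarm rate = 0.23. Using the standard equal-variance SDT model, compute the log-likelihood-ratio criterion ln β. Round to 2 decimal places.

z(0.73) = 0.613, z(0.23) = -0.739
ln β = −½·[z(H)² − z(FA)²] = −0.5 × (0.376 − 0.546) = 0.085

ln β = 0.09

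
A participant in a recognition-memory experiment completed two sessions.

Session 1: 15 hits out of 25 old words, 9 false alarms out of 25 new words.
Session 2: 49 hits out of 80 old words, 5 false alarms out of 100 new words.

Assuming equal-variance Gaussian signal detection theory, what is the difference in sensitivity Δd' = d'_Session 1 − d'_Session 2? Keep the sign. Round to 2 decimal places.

Δd' = -1.32

Session 1: z(0.6000) = 0.253, z(0.3600) = -0.358, d' = 0.611
Session 2: z(0.6125) = 0.286, z(0.0500) = -1.645, d' = 1.931
Δd' = d'_Session 1 − d'_Session 2 = 0.611 − 1.931 = -1.320
Session 2 has the higher sensitivity.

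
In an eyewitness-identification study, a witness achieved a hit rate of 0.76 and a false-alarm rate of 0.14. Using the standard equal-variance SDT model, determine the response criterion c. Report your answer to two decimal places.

c = 0.19

z(H) = 0.7063
z(FA) = -1.0803
c = −½·[z(H) + z(FA)] = −0.5 × (0.7063 + (-1.0803)) = 0.1870
c > 0: the witness has a conservative response bias.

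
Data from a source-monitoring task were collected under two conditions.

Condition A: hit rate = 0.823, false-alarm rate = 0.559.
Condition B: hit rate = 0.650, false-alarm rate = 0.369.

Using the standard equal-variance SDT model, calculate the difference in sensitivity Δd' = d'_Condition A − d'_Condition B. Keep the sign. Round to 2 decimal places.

Δd' = 0.06

Condition A: z(0.823) = 0.927, z(0.559) = 0.148, d' = 0.779
Condition B: z(0.650) = 0.385, z(0.369) = -0.335, d' = 0.720
Δd' = d'_Condition A − d'_Condition B = 0.779 − 0.720 = 0.059
Condition A has the higher sensitivity.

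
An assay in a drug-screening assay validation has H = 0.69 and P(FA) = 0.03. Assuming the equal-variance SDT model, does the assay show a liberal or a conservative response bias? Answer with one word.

conservative

z(H) = 0.496, z(FA) = -1.881
c = −½·(z(H) + z(FA)) = 0.6925
c > 0 → conservative criterion (biased toward responding “no”).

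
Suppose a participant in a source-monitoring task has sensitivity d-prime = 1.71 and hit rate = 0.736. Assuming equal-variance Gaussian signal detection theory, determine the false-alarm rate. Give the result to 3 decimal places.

z(hit rate) = z(0.736) = 0.6311
z(FA) = z(H) − d' = 0.6311 − 1.71 = -1.0789
false-alarm rate = Φ(-1.0789) = 0.1403

false-alarm rate = 0.140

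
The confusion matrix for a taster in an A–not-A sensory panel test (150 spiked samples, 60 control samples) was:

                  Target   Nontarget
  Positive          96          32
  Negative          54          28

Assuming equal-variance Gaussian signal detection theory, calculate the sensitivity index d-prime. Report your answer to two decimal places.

H = 96/150 = 0.6400
FA = 32/60 = 0.5333
Φ⁻¹(0.6400) = 0.3585, Φ⁻¹(0.5333) = 0.0836
d' = z(H) − z(FA) = 0.3585 − 0.0836 = 0.2749

d-prime = 0.27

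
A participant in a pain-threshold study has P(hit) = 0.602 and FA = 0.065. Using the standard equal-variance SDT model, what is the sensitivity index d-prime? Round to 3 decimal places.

z(H) = 0.2585
z(FA) = -1.5141
d' = z(H) − z(FA) = 0.2585 − (-1.5141) = 1.7726

d-prime = 1.773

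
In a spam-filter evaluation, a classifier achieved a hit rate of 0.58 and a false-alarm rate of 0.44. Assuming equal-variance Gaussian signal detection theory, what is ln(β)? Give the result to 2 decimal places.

ln β = -0.01

z(0.58) = 0.202, z(0.44) = -0.151
ln β = −½·[z(H)² − z(FA)²] = −0.5 × (0.041 − 0.023) = -0.009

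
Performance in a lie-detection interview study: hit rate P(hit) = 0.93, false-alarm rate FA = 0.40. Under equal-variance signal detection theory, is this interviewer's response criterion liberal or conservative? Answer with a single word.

z(H) = 1.476, z(FA) = -0.253
c = −½·(z(H) + z(FA)) = -0.6115
c < 0 → liberal criterion (biased toward responding “yes”).

liberal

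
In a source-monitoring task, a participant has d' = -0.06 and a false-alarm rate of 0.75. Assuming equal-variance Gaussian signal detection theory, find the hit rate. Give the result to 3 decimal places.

hit rate = 0.731

z(false-alarm rate) = z(0.75) = 0.6745
z(H) = z(FA) + d' = 0.6745 + (-0.06) = 0.6145
hit rate = Φ(0.6145) = 0.7306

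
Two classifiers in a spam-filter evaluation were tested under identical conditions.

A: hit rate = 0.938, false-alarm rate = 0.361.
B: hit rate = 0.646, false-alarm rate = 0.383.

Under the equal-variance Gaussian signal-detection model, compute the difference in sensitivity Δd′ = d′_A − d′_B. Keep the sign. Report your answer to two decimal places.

A: z(0.938) = 1.538, z(0.361) = -0.356, d' = 1.894
B: z(0.646) = 0.375, z(0.383) = -0.298, d' = 0.673
Δd' = d'_A − d'_B = 1.894 − 0.673 = 1.221
A has the higher sensitivity.

Δd′ = 1.22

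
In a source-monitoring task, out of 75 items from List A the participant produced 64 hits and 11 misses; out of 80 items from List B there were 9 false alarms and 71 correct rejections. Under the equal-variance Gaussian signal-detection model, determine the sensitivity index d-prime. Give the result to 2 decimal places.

H = 64/75 = 0.8533
FA = 9/80 = 0.1125
Φ⁻¹(H) = Φ⁻¹(0.8533) = 1.0507
Φ⁻¹(FA) = Φ⁻¹(0.1125) = -1.2133
d' = z(H) − z(FA) = 1.0507 − (-1.2133) = 2.2640

d-prime = 2.26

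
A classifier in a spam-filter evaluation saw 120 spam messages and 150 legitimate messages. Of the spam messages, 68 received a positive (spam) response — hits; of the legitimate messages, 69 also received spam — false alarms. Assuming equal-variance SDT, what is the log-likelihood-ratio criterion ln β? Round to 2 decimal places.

H = 68/120 = 0.5667
FA = 69/150 = 0.4600
Φ⁻¹(0.5667) = 0.168, Φ⁻¹(0.4600) = -0.100
ln β = −½·[z(H)² − z(FA)²] = −0.5 × (0.028 − 0.010) = -0.009

ln β = -0.01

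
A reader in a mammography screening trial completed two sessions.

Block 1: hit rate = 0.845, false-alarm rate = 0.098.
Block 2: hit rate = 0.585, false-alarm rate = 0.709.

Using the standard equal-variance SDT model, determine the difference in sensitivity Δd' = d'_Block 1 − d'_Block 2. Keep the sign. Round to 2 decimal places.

Block 1: z(0.845) = 1.015, z(0.098) = -1.293, d' = 2.308
Block 2: z(0.585) = 0.215, z(0.709) = 0.550, d' = -0.335
Δd' = d'_Block 1 − d'_Block 2 = 2.308 − (-0.335) = 2.643
Block 1 has the higher sensitivity.

Δd' = 2.64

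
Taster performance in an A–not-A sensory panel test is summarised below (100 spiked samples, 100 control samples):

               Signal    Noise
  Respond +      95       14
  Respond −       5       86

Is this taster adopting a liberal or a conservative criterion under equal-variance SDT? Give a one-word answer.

z(H) = 1.645, z(FA) = -1.080
c = −½·(z(H) + z(FA)) = -0.2825
c < 0 → liberal criterion (biased toward responding “yes”).

liberal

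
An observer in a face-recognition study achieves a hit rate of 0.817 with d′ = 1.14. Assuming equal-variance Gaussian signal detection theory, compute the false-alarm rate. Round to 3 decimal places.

false-alarm rate = 0.407

z(hit rate) = z(0.817) = 0.9040
z(FA) = z(H) − d' = 0.9040 − 1.14 = -0.2360
false-alarm rate = Φ(-0.2360) = 0.4067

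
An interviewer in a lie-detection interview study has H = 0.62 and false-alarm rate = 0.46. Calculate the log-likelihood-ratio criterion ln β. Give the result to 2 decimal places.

ln β = -0.04

Φ⁻¹(H) = Φ⁻¹(0.62) = 0.305
Φ⁻¹(FA) = Φ⁻¹(0.46) = -0.100
ln β = −½·[z(H)² − z(FA)²] = −0.5 × (0.093 − 0.010) = -0.0415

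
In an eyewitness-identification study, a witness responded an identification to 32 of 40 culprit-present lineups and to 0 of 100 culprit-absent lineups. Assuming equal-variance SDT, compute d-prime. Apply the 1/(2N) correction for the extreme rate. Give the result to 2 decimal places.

d-prime = 3.42

The false-alarm rate is 0/100 = 0, so apply the 1/(2N) correction: FA → 1/(2·100) = 0.00500.
z(H) = z(0.80000) = 0.842
z(FA) = z(0.00500) = -2.576
d' = 0.842 − (-2.576) = 3.418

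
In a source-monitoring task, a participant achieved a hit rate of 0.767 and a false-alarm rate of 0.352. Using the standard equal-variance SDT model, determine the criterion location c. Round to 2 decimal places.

c = -0.17

z(0.767) = 0.729, z(0.352) = -0.380
c = −½·[z(H) + z(FA)] = −0.5 × (0.729 + (-0.380)) = -0.1745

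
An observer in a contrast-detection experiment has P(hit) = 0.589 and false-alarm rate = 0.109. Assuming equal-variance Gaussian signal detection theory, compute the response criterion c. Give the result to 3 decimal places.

z(H) = z(0.589) = 0.2250
z(FA) = z(0.109) = -1.2319
c = −½·[z(H) + z(FA)] = −0.5 × (0.2250 + (-1.2319)) = 0.50345

c = 0.503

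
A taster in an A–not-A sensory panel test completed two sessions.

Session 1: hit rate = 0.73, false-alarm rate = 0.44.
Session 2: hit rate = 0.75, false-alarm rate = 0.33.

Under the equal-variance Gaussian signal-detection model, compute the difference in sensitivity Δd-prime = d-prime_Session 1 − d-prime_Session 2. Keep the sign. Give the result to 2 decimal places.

Session 1: z(0.73) = 0.613, z(0.44) = -0.151, d' = 0.764
Session 2: z(0.75) = 0.674, z(0.33) = -0.440, d' = 1.114
Δd' = d'_Session 1 − d'_Session 2 = 0.764 − 1.114 = -0.350
Session 2 has the higher sensitivity.

Δd-prime = -0.35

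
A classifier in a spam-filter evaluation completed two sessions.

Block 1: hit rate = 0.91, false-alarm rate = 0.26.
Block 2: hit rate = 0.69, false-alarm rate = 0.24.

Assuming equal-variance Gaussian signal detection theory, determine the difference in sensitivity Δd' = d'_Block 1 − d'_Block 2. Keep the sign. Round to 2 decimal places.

Δd' = 0.78

Block 1: z(0.91) = 1.341, z(0.26) = -0.643, d' = 1.984
Block 2: z(0.69) = 0.496, z(0.24) = -0.706, d' = 1.202
Δd' = d'_Block 1 − d'_Block 2 = 1.984 − 1.202 = 0.782
Block 1 has the higher sensitivity.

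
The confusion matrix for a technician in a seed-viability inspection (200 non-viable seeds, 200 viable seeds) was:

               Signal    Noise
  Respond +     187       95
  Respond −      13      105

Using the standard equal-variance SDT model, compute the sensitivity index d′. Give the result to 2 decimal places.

H = 187/200 = 0.9350
FA = 95/200 = 0.4750
z(H) = z(0.9350) = 1.5141
z(FA) = z(0.4750) = -0.0627
d' = z(H) − z(FA) = 1.5141 − (-0.0627) = 1.5768

d′ = 1.58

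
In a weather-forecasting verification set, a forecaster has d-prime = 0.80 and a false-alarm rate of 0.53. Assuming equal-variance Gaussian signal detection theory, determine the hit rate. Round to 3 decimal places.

hit rate = 0.809

z(false-alarm rate) = z(0.53) = 0.0753
z(H) = z(FA) + d' = 0.0753 + 0.80 = 0.8753
hit rate = Φ(0.8753) = 0.8093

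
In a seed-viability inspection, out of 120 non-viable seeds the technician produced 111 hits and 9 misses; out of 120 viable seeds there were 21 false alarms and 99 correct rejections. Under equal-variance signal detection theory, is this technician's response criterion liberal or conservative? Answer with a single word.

z(H) = 1.440, z(FA) = -0.935
c = −½·(z(H) + z(FA)) = -0.2525
c < 0 → liberal criterion (biased toward responding “yes”).

liberal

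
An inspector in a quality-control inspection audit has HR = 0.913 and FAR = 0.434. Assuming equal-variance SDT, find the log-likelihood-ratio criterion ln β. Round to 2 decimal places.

Φ⁻¹(H) = 1.359
Φ⁻¹(FA) = -0.166
ln β = −½·[z(H)² − z(FA)²] = −0.5 × (1.847 − 0.028) = -0.9095

ln β = -0.91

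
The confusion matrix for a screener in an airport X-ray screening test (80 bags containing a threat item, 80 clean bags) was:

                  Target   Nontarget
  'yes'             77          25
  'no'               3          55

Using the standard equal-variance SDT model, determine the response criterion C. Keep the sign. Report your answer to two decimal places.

H = 77/80 = 0.9625
FA = 25/80 = 0.3125
z(H) = 1.780
z(FA) = -0.489
c = −½·[z(H) + z(FA)] = −0.5 × (1.780 + (-0.489)) = -0.6455
c < 0: the screener has a liberal response bias.

C = -0.65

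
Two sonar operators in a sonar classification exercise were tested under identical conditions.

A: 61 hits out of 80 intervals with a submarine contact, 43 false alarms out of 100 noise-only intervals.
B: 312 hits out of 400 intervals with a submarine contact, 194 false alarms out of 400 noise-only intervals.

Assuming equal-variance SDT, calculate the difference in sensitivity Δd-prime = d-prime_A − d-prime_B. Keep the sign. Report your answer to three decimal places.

A: z(0.7625) = 0.7144, z(0.4300) = -0.1764, d' = 0.8908
B: z(0.7800) = 0.7722, z(0.4850) = -0.0376, d' = 0.8098
Δd' = d'_A − d'_B = 0.8908 − 0.8098 = 0.0810
A has the higher sensitivity.

Δd-prime = 0.081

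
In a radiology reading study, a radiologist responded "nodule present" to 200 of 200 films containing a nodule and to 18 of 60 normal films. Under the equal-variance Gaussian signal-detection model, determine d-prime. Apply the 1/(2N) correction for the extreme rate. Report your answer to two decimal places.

The hit rate is 200/200 = 1, so apply the 1/(2N) correction: H → 1 − 1/(2·200) = 0.99750.
z(H) = z(0.99750) = 2.807
z(FA) = z(0.30000) = -0.524
d' = 2.807 − (-0.524) = 3.331

d-prime = 3.33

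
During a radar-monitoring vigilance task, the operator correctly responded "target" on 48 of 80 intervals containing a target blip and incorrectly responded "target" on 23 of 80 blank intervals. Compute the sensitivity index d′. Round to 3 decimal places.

d′ = 0.814

H = 48/80 = 0.6000
FA = 23/80 = 0.2875
z(H) = 0.2533
z(FA) = -0.5607
d' = z(H) − z(FA) = 0.2533 − (-0.5607) = 0.8140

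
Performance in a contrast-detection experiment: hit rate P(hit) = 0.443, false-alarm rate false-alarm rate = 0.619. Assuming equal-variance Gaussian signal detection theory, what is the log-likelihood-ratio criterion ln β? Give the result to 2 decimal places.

z(H) = z(0.443) = -0.143
z(FA) = z(0.619) = 0.303
ln β = −½·[z(H)² − z(FA)²] = −0.5 × (0.020 − 0.092) = 0.036

ln β = 0.04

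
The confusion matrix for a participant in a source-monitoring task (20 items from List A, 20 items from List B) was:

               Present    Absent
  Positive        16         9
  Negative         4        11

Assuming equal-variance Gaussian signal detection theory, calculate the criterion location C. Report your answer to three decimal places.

C = -0.358

H = 16/20 = 0.8000
FA = 9/20 = 0.4500
Φ⁻¹(0.8000) = 0.8416, Φ⁻¹(0.4500) = -0.1257
c = −½·[z(H) + z(FA)] = −0.5 × (0.8416 + (-0.1257)) = -0.35795
c < 0: the participant has a liberal response bias.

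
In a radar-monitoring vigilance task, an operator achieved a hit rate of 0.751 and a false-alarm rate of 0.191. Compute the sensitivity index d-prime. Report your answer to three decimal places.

d-prime = 1.552

Φ⁻¹(H) = Φ⁻¹(0.751) = 0.6776
Φ⁻¹(FA) = Φ⁻¹(0.191) = -0.8742
d' = z(H) − z(FA) = 0.6776 − (-0.8742) = 1.5518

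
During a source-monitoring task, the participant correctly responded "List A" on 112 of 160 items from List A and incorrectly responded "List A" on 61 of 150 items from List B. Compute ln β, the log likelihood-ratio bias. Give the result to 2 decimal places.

H = 112/160 = 0.7000
FA = 61/150 = 0.4067
z(H) = z(0.7000) = 0.524
z(FA) = z(0.4067) = -0.236
ln β = −½·[z(H)² − z(FA)²] = −0.5 × (0.275 − 0.056) = -0.1095

ln β = -0.11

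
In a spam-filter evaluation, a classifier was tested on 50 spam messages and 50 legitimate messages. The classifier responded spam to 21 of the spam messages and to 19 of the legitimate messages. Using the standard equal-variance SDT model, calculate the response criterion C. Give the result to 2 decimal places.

C = 0.25

H = 21/50 = 0.4200
FA = 19/50 = 0.3800
z(0.4200) = -0.202, z(0.3800) = -0.305
c = −½·[z(H) + z(FA)] = −0.5 × (-0.202 + (-0.305)) = 0.2535
c > 0: the classifier has a conservative response bias.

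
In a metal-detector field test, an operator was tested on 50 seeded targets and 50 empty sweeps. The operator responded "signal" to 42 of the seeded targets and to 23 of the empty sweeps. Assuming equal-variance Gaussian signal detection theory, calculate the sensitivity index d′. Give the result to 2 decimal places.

d′ = 1.09

H = 42/50 = 0.8400
FA = 23/50 = 0.4600
z(0.8400) = 0.9945, z(0.4600) = -0.1004
d' = z(H) − z(FA) = 0.9945 − (-0.1004) = 1.0949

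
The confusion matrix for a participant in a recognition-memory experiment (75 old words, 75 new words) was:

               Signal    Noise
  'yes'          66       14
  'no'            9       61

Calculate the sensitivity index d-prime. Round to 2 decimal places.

H = 66/75 = 0.8800
FA = 14/75 = 0.1867
z(H) = z(0.8800) = 1.175
z(FA) = z(0.1867) = -0.890
d' = z(H) − z(FA) = 1.175 − (-0.890) = 2.065

d-prime = 2.07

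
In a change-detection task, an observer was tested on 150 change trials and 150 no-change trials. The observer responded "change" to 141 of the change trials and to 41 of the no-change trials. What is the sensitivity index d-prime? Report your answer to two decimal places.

d-prime = 2.16

H = 141/150 = 0.9400
FA = 41/150 = 0.2733
z(0.9400) = 1.555, z(0.2733) = -0.603
d' = z(H) − z(FA) = 1.555 − (-0.603) = 2.158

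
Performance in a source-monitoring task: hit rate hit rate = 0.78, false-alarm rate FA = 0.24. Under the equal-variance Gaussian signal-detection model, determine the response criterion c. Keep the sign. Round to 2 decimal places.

c = -0.03

z(H) = 0.772
z(FA) = -0.706
c = −½·[z(H) + z(FA)] = −0.5 × (0.772 + (-0.706)) = -0.033
c < 0: the participant has a liberal response bias.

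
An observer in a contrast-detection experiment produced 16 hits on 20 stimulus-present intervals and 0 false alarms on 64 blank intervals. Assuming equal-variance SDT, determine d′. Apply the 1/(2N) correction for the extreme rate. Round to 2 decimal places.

d′ = 3.26

The false-alarm rate is 0/64 = 0, so apply the 1/(2N) correction: FA → 1/(2·64) = 0.00781.
z(H) = z(0.80000) = 0.842
z(FA) = z(0.00781) = -2.418
d' = 0.842 − (-2.418) = 3.260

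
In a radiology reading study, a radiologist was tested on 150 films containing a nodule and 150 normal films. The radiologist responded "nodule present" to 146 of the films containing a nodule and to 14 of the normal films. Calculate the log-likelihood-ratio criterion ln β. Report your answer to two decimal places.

H = 146/150 = 0.9733
FA = 14/150 = 0.0933
Φ⁻¹(H) = Φ⁻¹(0.9733) = 1.932
Φ⁻¹(FA) = Φ⁻¹(0.0933) = -1.321
ln β = −½·[z(H)² − z(FA)²] = −0.5 × (3.733 − 1.745) = -0.994

ln β = -0.99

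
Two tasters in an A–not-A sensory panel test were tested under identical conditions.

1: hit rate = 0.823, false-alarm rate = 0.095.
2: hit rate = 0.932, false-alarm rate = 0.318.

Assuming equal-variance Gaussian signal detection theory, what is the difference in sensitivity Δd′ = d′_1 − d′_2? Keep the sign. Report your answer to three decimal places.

Δd′ = 0.273

1: z(0.823) = 0.9269, z(0.095) = -1.3106, d' = 2.2375
2: z(0.932) = 1.4909, z(0.318) = -0.4733, d' = 1.9642
Δd' = d'_1 − d'_2 = 2.2375 − 1.9642 = 0.2733
1 has the higher sensitivity.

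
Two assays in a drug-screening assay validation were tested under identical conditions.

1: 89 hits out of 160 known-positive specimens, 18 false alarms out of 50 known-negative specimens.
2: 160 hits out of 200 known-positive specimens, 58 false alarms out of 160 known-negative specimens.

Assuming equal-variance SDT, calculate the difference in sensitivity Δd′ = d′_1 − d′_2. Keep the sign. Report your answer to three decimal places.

Δd′ = -0.693

1: z(0.5563) = 0.1416, z(0.3600) = -0.3585, d' = 0.5001
2: z(0.8000) = 0.8416, z(0.3625) = -0.3518, d' = 1.1934
Δd' = d'_1 − d'_2 = 0.5001 − 1.1934 = -0.6933
2 has the higher sensitivity.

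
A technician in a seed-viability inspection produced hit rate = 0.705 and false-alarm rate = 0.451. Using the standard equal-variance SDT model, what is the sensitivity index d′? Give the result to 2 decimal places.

d′ = 0.66

z(0.705) = 0.539, z(0.451) = -0.123
d' = z(H) − z(FA) = 0.539 − (-0.123) = 0.662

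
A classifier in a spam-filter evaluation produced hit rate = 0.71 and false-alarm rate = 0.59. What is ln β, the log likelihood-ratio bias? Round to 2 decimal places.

ln β = -0.13

z(H) = 0.553
z(FA) = 0.228
ln β = −½·[z(H)² − z(FA)²] = −0.5 × (0.306 − 0.052) = -0.127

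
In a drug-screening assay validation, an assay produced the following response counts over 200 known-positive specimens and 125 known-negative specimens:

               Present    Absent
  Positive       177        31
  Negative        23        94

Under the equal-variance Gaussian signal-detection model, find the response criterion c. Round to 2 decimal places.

H = 177/200 = 0.8850
FA = 31/125 = 0.2480
z(0.8850) = 1.200, z(0.2480) = -0.681
c = −½·[z(H) + z(FA)] = −0.5 × (1.200 + (-0.681)) = -0.2595

c = -0.26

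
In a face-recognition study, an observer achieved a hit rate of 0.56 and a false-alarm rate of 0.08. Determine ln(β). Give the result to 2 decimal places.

ln β = 0.98

z(0.56) = 0.151, z(0.08) = -1.405
ln β = −½·[z(H)² − z(FA)²] = −0.5 × (0.023 − 1.974) = 0.9755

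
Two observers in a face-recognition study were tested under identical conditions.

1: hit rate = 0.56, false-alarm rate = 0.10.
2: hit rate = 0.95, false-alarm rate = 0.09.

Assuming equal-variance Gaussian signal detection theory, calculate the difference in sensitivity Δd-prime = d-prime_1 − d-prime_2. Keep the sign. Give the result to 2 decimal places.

1: z(0.56) = 0.151, z(0.10) = -1.282, d' = 1.433
2: z(0.95) = 1.645, z(0.09) = -1.341, d' = 2.986
Δd' = d'_1 − d'_2 = 1.433 − 2.986 = -1.553
2 has the higher sensitivity.

Δd-prime = -1.55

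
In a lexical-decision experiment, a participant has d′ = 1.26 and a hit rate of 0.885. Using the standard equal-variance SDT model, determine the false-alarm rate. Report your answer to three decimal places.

false-alarm rate = 0.476

z(hit rate) = z(0.885) = 1.2004
z(FA) = z(H) − d' = 1.2004 − 1.26 = -0.0596
false-alarm rate = Φ(-0.0596) = 0.4762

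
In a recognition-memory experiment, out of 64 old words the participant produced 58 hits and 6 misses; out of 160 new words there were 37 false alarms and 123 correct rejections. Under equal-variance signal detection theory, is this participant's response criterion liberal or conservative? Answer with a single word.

liberal

z(H) = 1.318, z(FA) = -0.735
c = −½·(z(H) + z(FA)) = -0.2915
c < 0 → liberal criterion (biased toward responding “yes”).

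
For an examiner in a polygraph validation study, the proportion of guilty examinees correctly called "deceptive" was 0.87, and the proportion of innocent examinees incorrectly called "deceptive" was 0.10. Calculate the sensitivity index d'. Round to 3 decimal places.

d' = 2.408

z(0.87) = 1.1264, z(0.10) = -1.2816
d' = z(H) − z(FA) = 1.1264 − (-1.2816) = 2.4080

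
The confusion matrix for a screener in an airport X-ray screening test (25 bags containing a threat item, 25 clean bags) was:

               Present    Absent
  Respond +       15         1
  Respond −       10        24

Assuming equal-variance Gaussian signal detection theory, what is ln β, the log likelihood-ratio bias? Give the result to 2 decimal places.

ln β = 1.50

H = 15/25 = 0.6000
FA = 1/25 = 0.0400
z(0.6000) = 0.253, z(0.0400) = -1.751
ln β = −½·[z(H)² − z(FA)²] = −0.5 × (0.064 − 3.066) = 1.501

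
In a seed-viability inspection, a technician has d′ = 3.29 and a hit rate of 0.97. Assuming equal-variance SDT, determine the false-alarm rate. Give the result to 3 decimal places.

false-alarm rate = 0.079

z(hit rate) = z(0.97) = 1.8808
z(FA) = z(H) − d' = 1.8808 − 3.29 = -1.4092
false-alarm rate = Φ(-1.4092) = 0.0794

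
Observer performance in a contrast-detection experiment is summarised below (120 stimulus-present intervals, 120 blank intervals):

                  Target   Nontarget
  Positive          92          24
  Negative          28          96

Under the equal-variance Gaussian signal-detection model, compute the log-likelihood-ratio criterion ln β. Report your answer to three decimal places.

H = 92/120 = 0.7667
FA = 24/120 = 0.2000
z(0.7667) = 0.7280, z(0.2000) = -0.8416
ln β = −½·[z(H)² − z(FA)²] = −0.5 × (0.5300 − 0.7083) = 0.08915

ln β = 0.089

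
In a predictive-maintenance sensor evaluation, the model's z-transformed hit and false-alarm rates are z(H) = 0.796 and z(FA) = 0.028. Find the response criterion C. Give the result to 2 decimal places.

c = −½·[z(H) + z(FA)] = −½·(0.796 + 0.028) = -0.412
c < 0: the model has a liberal response bias.

C = -0.41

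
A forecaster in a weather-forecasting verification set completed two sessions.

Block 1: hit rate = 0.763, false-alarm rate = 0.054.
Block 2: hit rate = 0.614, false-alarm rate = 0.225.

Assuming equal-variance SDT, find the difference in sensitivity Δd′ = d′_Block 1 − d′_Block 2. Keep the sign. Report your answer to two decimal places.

Δd′ = 1.28

Block 1: z(0.763) = 0.716, z(0.054) = -1.607, d' = 2.323
Block 2: z(0.614) = 0.290, z(0.225) = -0.755, d' = 1.045
Δd' = d'_Block 1 − d'_Block 2 = 2.323 − 1.045 = 1.278
Block 1 has the higher sensitivity.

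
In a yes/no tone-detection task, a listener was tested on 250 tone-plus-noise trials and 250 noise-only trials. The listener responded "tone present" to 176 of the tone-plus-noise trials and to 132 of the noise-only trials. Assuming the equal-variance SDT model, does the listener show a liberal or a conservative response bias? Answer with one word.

liberal

z(H) = 0.536, z(FA) = 0.070
c = −½·(z(H) + z(FA)) = -0.303
c < 0 → liberal criterion (biased toward responding “yes”).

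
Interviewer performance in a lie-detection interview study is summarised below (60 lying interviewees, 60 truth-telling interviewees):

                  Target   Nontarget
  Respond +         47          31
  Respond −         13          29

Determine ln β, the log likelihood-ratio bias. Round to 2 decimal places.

H = 47/60 = 0.7833
FA = 31/60 = 0.5167
z(H) = z(0.7833) = 0.783
z(FA) = z(0.5167) = 0.042
ln β = −½·[z(H)² − z(FA)²] = −0.5 × (0.613 − 0.002) = -0.3055

ln β = -0.31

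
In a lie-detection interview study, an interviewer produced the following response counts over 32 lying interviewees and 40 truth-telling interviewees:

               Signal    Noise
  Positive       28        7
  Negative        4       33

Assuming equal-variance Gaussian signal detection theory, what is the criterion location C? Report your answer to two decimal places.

H = 28/32 = 0.8750
FA = 7/40 = 0.1750
z(0.8750) = 1.1503, z(0.1750) = -0.9346
c = −½·[z(H) + z(FA)] = −0.5 × (1.1503 + (-0.9346)) = -0.10785
c < 0: the interviewer has a liberal response bias.

C = -0.11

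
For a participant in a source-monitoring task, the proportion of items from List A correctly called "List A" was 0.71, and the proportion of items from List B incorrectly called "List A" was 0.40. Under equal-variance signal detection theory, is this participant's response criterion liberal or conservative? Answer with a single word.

z(H) = 0.553, z(FA) = -0.253
c = −½·(z(H) + z(FA)) = -0.150
c < 0 → liberal criterion (biased toward responding “yes”).

liberal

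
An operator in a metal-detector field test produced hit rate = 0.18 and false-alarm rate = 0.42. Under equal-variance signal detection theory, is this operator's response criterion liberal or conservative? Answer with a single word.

conservative

z(H) = -0.915, z(FA) = -0.202
c = −½·(z(H) + z(FA)) = 0.5585
c > 0 → conservative criterion (biased toward responding “no”).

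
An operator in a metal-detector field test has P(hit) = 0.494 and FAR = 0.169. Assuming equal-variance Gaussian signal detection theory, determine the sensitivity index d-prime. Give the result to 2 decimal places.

z(H) = z(0.494) = -0.0150
z(FA) = z(0.169) = -0.9581
d' = z(H) − z(FA) = -0.0150 − (-0.9581) = 0.9431

d-prime = 0.94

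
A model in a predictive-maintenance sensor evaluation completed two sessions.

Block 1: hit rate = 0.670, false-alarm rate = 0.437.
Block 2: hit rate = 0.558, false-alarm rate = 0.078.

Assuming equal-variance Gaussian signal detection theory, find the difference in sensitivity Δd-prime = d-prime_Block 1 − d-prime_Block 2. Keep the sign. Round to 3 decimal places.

Δd-prime = -0.966

Block 1: z(0.670) = 0.4399, z(0.437) = -0.1586, d' = 0.5985
Block 2: z(0.558) = 0.1459, z(0.078) = -1.4187, d' = 1.5646
Δd' = d'_Block 1 − d'_Block 2 = 0.5985 − 1.5646 = -0.9661
Block 2 has the higher sensitivity.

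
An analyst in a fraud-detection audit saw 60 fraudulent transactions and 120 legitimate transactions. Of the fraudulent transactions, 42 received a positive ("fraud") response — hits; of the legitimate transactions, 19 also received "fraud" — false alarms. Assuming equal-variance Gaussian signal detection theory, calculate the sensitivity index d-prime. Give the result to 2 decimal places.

d-prime = 1.53

H = 42/60 = 0.7000
FA = 19/120 = 0.1583
z(0.7000) = 0.524, z(0.1583) = -1.001
d' = z(H) − z(FA) = 0.524 − (-1.001) = 1.525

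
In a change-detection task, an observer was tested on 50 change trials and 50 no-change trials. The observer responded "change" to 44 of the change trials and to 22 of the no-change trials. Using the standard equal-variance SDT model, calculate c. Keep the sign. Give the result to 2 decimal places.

c = -0.51

H = 44/50 = 0.8800
FA = 22/50 = 0.4400
Φ⁻¹(H) = Φ⁻¹(0.8800) = 1.175
Φ⁻¹(FA) = Φ⁻¹(0.4400) = -0.151
c = −½·[z(H) + z(FA)] = −0.5 × (1.175 + (-0.151)) = -0.512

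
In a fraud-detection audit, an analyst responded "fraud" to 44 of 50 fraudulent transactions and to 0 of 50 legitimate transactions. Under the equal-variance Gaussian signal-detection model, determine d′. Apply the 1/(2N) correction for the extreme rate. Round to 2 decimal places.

The false-alarm rate is 0/50 = 0, so apply the 1/(2N) correction: FA → 1/(2·50) = 0.01000.
z(H) = z(0.88000) = 1.175
z(FA) = z(0.01000) = -2.326
d' = 1.175 − (-2.326) = 3.501

d′ = 3.50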